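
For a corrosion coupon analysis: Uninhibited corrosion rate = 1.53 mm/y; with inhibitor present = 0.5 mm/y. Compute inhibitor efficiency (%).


Apply the inhibitor-efficiency definition: IE = (CR_blank − CR_inh)/CR_blank × 100
IE = (1.53 − 0.5) / 1.53 × 100
IE = 1.03 / 1.53 × 100 = 67.3 %

67.3 %


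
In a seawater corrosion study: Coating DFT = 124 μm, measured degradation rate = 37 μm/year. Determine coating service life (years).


Service life = thickness / degradation rate
Life = 124 / 37 = 3.4 years

3.4 years


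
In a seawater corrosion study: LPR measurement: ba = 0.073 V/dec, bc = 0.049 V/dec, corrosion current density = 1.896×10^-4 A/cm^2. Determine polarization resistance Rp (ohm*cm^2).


Apply the Stern-Geary equation: Rp = ba*bc / (2.303*icorr*(ba+bc))
ba*bc = 0.073*0.049 = 0.003577
ba+bc = 0.122; 2.303*icorr*(ba+bc) = 2.303*1.896×10^-4*0.122 = 5.3271154×10^-5
Rp = 0.003577 / 5.3271154×10^-5 = 67.15 ohm*cm^2

67.15 ohm*cm^2


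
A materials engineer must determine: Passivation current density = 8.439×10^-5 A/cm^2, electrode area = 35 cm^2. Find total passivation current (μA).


I = i_pass * A, then convert A → μA (×10^6)
I = 8.439×10^-5 * 35 * 10^6 = 2953.65 μA

2953.65 μA


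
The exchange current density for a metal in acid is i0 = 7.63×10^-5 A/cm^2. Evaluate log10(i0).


i0 = 7.63×10^-5 A/cm^2
log10(i0) = -4.117

-4.117


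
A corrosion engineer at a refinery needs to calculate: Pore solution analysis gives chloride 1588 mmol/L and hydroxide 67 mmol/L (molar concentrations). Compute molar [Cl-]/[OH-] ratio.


Threshold parameter = [Cl-] / [OH-] (molar basis; both in mmol/L, so units cancel)
Ratio = 1588 / 67 = 23.7

23.7


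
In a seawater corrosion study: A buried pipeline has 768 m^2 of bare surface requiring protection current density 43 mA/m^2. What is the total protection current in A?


I = area * current density, then convert mA → A (÷1000)
I = 768 * 43 / 1000 = 33.02 A

33.02 A


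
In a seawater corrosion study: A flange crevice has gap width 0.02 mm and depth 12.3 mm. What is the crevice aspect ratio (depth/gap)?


Aspect ratio = depth / gap
Ratio = 12.3 / 0.02 = 615.0

615.0


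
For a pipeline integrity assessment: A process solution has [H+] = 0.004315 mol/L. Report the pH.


pH = −log10[H+]
pH = −log10(0.004315) = 2.37

2.37


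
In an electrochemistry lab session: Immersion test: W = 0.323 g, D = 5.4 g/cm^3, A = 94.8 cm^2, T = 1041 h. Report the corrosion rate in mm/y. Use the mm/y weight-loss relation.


Apply the mm/y weight-loss relation: CR = 87600 * W / (D * A * T)
Numerator: 87600 * 0.323 = 28294.8
Denominator: 5.4 * 94.8 * 1041 = 532908.72
CR = 28294.8 / 532908.72 = 0.0531 mm/y

0.0531 mm/y


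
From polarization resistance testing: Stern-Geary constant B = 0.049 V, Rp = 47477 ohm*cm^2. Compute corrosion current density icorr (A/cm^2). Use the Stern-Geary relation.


Apply the Stern-Geary relation: icorr = B / Rp
icorr = 0.049 / 47477 = 1.032×10^-6 A/cm^2

1.032×10^-6 A/cm^2


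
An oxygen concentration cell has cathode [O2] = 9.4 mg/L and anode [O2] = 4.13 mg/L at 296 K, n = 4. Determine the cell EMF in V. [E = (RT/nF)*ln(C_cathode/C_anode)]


Apply the Nernst concentration-cell relation: E = (RT/nF)*ln(C_cathode/C_anode)
RT/nF = 8.314*296/(4*96485) = 0.00637649 V
ln(9.4/4.13) = 0.82243
E = 0.00637649 * 0.82243 = 0.00524 V

0.00524 V


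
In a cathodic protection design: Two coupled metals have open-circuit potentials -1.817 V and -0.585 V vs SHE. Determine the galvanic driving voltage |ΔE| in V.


Driving voltage is the absolute potential difference.
|ΔE| = |-1.817 − (-0.585)| = 1.232 V

1.232 V


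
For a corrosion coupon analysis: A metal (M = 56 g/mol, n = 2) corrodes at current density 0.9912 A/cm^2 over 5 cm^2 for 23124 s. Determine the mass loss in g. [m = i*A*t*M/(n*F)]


Apply Faraday's law: m = i*A*t*M / (n*F)
Total charge passed Q = i*A*t = 0.9912*5*23124 = 114602.544 C
m = Q*M/(n*F) = 114602.544*56/(2*96485) = 33.25772 g

33.25772 g


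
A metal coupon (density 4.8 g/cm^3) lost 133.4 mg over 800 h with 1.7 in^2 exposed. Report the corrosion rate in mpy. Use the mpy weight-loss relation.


Apply the mpy weight-loss relation: CR = 534 * W / (D * A * T)
Numerator: 534 * 133.4 = 71235.6
Denominator: 4.8 * 1.7 * 800 = 6528.0
CR = 71235.6 / 6528.0 = 10.912 mpy

10.912 mpy


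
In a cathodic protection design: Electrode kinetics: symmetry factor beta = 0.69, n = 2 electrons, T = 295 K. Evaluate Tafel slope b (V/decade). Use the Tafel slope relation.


Apply the Tafel slope relation: b = 2.303*R*T/(beta*n*F)
Numerator: 2.303 * 8.314 * 295 = 5648.41
Denominator: 0.69 * 2 * 96485 = 133149.3
b = 5648.41 / 133149.3 = 0.042 V/decade

0.042 V/decade


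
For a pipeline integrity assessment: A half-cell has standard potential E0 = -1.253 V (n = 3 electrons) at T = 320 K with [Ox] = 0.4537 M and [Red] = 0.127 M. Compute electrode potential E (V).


Apply the Nernst equation: E = E0 + (RT/nF)*ln([Ox]/[Red])
Step 1: RT/nF = 8.314*320/(3*96485) = 0.00919134 V
Step 2: [Ox]/[Red] = 0.4537/0.127 = 3.572441
Step 3: ln(3.572441) = 1.273249
Step 4: correction = 0.00919134 * 1.273249 = 0.012 V
E = -1.253 + 0.012 = -1.241 V

-1.241 V


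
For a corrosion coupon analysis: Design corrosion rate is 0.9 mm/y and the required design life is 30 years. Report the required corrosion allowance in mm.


Corrosion allowance = CR × design life
CA = 0.9 * 30 = 27.0 mm

27.0 mm


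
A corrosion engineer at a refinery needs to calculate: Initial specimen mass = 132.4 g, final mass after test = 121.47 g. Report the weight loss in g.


Weight loss = initial − final
WL = 132.4 − 121.47 = 10.93 g

10.93 g


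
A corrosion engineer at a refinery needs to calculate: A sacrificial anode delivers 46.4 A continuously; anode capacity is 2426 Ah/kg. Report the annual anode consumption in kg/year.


Annual consumption = current * hours per year / capacity
Rate = 46.4 * 8760 / 2426 = 167.5 kg/year

167.5 kg/year


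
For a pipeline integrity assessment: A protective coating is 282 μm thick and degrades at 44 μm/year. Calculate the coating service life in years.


Service life = thickness / degradation rate
Life = 282 / 44 = 6.4 years

6.4 years


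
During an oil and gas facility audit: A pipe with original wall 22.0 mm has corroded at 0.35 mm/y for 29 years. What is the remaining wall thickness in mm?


Remaining wall = original − CR × time
t = 22.0 − 0.35*29 = 22.0 − 10.15 = 11.85 mm

11.85 mm


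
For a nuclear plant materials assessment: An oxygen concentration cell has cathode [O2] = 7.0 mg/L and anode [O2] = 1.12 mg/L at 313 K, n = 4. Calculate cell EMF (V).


Apply the Nernst concentration-cell relation: E = (RT/nF)*ln(C_cathode/C_anode)
RT/nF = 8.314*313/(4*96485) = 0.00674271 V
ln(7.0/1.12) = 1.83258
E = 0.00674271 * 1.83258 = 0.01236 V

0.01236 V


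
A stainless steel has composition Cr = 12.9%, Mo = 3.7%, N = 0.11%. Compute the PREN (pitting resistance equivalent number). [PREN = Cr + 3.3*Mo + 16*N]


Apply the PREN formula: PREN = Cr + 3.3*Mo + 16*N
PREN = 12.9 + 3.3*3.7 + 16*0.11
PREN = 12.9 + 12.21 + 1.76 = 26.87

26.87


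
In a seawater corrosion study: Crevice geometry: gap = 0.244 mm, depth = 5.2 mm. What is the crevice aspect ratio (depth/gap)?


Aspect ratio = depth / gap
Ratio = 5.2 / 0.244 = 21.3

21.3


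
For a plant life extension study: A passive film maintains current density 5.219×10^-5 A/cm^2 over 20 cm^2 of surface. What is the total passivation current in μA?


I = i_pass * A, then convert A → μA (×10^6)
I = 5.219×10^-5 * 20 * 10^6 = 1043.8 μA

1043.8 μA


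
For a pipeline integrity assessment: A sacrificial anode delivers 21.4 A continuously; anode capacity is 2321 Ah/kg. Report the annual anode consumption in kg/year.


Annual consumption = current * hours per year / capacity
Rate = 21.4 * 8760 / 2321 = 80.8 kg/year

80.8 kg/year


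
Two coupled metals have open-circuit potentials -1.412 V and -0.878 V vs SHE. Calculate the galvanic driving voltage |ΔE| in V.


Driving voltage is the absolute potential difference.
|ΔE| = |-1.412 − (-0.878)| = 0.534 V

0.534 V


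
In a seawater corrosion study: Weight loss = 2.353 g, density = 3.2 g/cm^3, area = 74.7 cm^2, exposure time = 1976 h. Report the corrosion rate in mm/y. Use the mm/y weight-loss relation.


Apply the mm/y weight-loss relation: CR = 87600 * W / (D * A * T)
Numerator: 87600 * 2.353 = 206122.8
Denominator: 3.2 * 74.7 * 1976 = 472343.04
CR = 206122.8 / 472343.04 = 0.43638 mm/y

0.43638 mm/y


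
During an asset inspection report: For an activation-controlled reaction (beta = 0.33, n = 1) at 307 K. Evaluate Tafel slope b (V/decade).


Apply the Tafel slope relation: b = 2.303*R*T/(beta*n*F)
Numerator: 2.303 * 8.314 * 307 = 5878.17
Denominator: 0.33 * 1 * 96485 = 31840.05
b = 5878.17 / 31840.05 = 0.1846 V/decade

0.1846 V/decade


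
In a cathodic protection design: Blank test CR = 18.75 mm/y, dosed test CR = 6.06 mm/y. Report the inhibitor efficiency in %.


Apply the inhibitor-efficiency definition: IE = (CR_blank − CR_inh)/CR_blank × 100
IE = (18.75 − 6.06) / 18.75 × 100
IE = 12.69 / 18.75 × 100 = 67.7 %

67.7 %


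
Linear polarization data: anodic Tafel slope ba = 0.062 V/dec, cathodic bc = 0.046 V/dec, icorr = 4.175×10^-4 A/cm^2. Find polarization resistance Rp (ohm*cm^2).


Apply the Stern-Geary equation: Rp = ba*bc / (2.303*icorr*(ba+bc))
ba*bc = 0.062*0.046 = 0.002852
ba+bc = 0.108; 2.303*icorr*(ba+bc) = 2.303*4.175×10^-4*0.108 = 1.0384227×10^-4
Rp = 0.002852 / 1.0384227×10^-4 = 27.5 ohm*cm^2

27.5 ohm*cm^2


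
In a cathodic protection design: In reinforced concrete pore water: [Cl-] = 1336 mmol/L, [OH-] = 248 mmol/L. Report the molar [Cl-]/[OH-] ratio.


Threshold parameter = [Cl-] / [OH-] (molar basis; both in mmol/L, so units cancel)
Ratio = 1336 / 248 = 5.39

5.39


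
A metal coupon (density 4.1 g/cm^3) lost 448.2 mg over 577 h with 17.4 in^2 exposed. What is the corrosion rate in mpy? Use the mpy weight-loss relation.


Apply the mpy weight-loss relation: CR = 534 * W / (D * A * T)
Numerator: 534 * 448.2 = 239338.8
Denominator: 4.1 * 17.4 * 577 = 41163.18
CR = 239338.8 / 41163.18 = 5.8144 mpy

5.8144 mpy


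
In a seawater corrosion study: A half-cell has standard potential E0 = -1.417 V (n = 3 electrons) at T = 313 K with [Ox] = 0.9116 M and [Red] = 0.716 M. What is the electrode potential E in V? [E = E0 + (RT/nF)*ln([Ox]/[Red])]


Apply the Nernst equation: E = E0 + (RT/nF)*ln([Ox]/[Red])
Step 1: RT/nF = 8.314*313/(3*96485) = 0.00899028 V
Step 2: [Ox]/[Red] = 0.9116/0.716 = 1.273184
Step 3: ln(1.273184) = 0.241521
Step 4: correction = 0.00899028 * 0.241521 = 0.0022 V
E = -1.417 + 0.0022 = -1.4148 V

-1.4148 V


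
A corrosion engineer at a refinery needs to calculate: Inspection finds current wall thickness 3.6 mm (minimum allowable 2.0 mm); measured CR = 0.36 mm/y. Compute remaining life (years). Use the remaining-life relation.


Apply the remaining-life relation: RL = (t_current − t_min) / CR
RL = (3.6 − 2.0) / 0.36 = 1.6 / 0.36 = 4.4 years

4.4 years


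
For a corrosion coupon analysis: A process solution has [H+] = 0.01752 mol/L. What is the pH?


pH = −log10[H+]
pH = −log10(0.01752) = 1.76

1.76


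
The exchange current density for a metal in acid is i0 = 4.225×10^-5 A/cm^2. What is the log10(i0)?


i0 = 4.225×10^-5 A/cm^2
log10(i0) = -4.374

-4.374


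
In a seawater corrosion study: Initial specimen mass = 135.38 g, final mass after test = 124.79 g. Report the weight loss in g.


Weight loss = initial − final
WL = 135.38 − 124.79 = 10.59 g

10.59 g


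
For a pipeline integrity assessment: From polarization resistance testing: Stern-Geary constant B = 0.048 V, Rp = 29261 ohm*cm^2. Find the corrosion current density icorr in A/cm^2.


Apply the Stern-Geary relation: icorr = B / Rp
icorr = 0.048 / 29261 = 1.64×10^-6 A/cm^2

1.64×10^-6 A/cm^2


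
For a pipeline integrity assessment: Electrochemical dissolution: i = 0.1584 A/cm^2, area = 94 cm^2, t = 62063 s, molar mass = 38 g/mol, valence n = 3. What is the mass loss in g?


Apply Faraday's law: m = i*A*t*M / (n*F)
Total charge passed Q = i*A*t = 0.1584*94*62063 = 924093.2448 C
m = Q*M/(n*F) = 924093.2448*38/(3*96485) = 121.31607 g

121.31607 g


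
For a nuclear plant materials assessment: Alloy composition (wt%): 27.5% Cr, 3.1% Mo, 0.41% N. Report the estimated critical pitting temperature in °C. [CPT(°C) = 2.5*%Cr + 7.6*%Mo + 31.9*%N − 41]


Apply the ASTM G48 empirical CPT estimate: CPT(°C) = 2.5*%Cr + 7.6*%Mo + 31.9*%N − 41
2.5*27.5 = 68.75; 7.6*3.1 = 23.56; 31.9*0.41 = 13.079
CPT = 68.75 + 23.56 + 13.079 − 41 = 64.389 °C
Rounded to 0.1 °C: CPT ≈ 64.4 °C

64.4 °C


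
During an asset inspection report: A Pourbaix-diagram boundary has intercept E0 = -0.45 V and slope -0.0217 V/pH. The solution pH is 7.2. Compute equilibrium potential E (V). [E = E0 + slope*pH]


Apply the Pourbaix line equation: E = E0 + slope*pH
E = -0.45 + (-0.0217)*7.2 = -0.45 + (-0.15624) = -0.60624 V
Rounded to 3 decimal places: E = -0.606 V

-0.606 V


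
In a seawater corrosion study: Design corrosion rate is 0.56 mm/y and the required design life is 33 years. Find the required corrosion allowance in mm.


Corrosion allowance = CR × design life
CA = 0.56 * 33 = 18.48 mm

18.48 mm


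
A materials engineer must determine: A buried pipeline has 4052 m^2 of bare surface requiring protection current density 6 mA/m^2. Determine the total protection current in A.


I = area * current density, then convert mA → A (÷1000)
I = 4052 * 6 / 1000 = 24.31 A

24.31 A


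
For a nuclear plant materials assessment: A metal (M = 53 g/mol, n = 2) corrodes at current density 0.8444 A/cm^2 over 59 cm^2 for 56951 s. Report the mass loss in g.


Apply Faraday's law: m = i*A*t*M / (n*F)
Total charge passed Q = i*A*t = 0.8444*59*56951 = 2837276.0396 C
m = Q*M/(n*F) = 2837276.0396*53/(2*96485) = 779.2695 g

779.2695 g


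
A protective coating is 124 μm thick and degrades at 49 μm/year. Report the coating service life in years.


Service life = thickness / degradation rate
Life = 124 / 49 = 2.5 years

2.5 years


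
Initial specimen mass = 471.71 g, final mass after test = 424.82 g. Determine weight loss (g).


Weight loss = initial − final
WL = 471.71 − 424.82 = 46.89 g

46.89 g


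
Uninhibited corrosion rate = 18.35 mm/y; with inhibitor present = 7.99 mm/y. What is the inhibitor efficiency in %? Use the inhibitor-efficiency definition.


Apply the inhibitor-efficiency definition: IE = (CR_blank − CR_inh)/CR_blank × 100
IE = (18.35 − 7.99) / 18.35 × 100
IE = 10.36 / 18.35 × 100 = 56.5 %

56.5 %


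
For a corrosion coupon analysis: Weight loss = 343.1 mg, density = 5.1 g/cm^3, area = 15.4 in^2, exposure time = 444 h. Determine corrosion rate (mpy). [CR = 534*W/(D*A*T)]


Apply the mpy weight-loss relation: CR = 534 * W / (D * A * T)
Numerator: 534 * 343.1 = 183215.4
Denominator: 5.1 * 15.4 * 444 = 34871.76
CR = 183215.4 / 34871.76 = 5.254 mpy

5.254 mpy


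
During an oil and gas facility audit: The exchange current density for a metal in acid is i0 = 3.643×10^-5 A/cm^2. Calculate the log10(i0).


i0 = 3.643×10^-5 A/cm^2
log10(i0) = -4.439

-4.439


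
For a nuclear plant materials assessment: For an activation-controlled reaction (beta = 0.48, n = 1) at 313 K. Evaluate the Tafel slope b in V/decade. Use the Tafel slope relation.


Apply the Tafel slope relation: b = 2.303*R*T/(beta*n*F)
Numerator: 2.303 * 8.314 * 313 = 5993.06
Denominator: 0.48 * 1 * 96485 = 46312.8
b = 5993.06 / 46312.8 = 0.1294 V/decade

0.1294 V/decade


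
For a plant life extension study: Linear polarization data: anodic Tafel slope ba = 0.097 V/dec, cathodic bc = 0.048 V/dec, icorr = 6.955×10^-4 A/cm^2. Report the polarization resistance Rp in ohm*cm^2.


Apply the Stern-Geary equation: Rp = ba*bc / (2.303*icorr*(ba+bc))
ba*bc = 0.097*0.048 = 0.004656
ba+bc = 0.145; 2.303*icorr*(ba+bc) = 2.303*6.955×10^-4*0.145 = 2.3225179×10^-4
Rp = 0.004656 / 2.3225179×10^-4 = 20.0 ohm*cm^2

20.0 ohm*cm^2


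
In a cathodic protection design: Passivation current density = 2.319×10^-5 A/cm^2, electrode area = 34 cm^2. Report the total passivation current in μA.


I = i_pass * A, then convert A → μA (×10^6)
I = 2.319×10^-5 * 34 * 10^6 = 788.46 μA

788.46 μA


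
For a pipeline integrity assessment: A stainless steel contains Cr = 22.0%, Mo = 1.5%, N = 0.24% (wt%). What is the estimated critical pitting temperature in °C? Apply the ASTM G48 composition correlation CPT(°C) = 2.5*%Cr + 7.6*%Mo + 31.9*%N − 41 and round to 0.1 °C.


Apply the ASTM G48 empirical CPT estimate: CPT(°C) = 2.5*%Cr + 7.6*%Mo + 31.9*%N − 41
2.5*22.0 = 55; 7.6*1.5 = 11.4; 31.9*0.24 = 7.656
CPT = 55 + 11.4 + 7.656 − 41 = 33.056 °C
Rounded to 0.1 °C: CPT ≈ 33.1 °C

33.1 °C


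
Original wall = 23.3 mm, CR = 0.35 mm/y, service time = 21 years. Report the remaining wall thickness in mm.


Remaining wall = original − CR × time
t = 23.3 − 0.35*21 = 23.3 − 7.35 = 15.95 mm

15.95 mm


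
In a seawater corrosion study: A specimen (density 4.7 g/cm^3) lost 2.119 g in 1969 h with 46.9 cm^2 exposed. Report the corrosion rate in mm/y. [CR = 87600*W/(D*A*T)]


Apply the mm/y weight-loss relation: CR = 87600 * W / (D * A * T)
Numerator: 87600 * 2.119 = 185624.4
Denominator: 4.7 * 46.9 * 1969 = 434026.67
CR = 185624.4 / 434026.67 = 0.4277 mm/y

0.4277 mm/y


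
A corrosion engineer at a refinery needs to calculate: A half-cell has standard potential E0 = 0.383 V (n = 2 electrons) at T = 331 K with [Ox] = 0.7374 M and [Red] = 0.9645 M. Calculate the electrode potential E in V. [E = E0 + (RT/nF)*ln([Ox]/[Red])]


Apply the Nernst equation: E = E0 + (RT/nF)*ln([Ox]/[Red])
Step 1: RT/nF = 8.314*331/(2*96485) = 0.01426094 V
Step 2: [Ox]/[Red] = 0.7374/0.9645 = 0.764541
Step 3: ln(0.764541) = -0.26848
Step 4: correction = 0.01426094 * -0.26848 = -0.0038 V
E = 0.383 + -0.0038 = 0.3792 V

0.3792 V


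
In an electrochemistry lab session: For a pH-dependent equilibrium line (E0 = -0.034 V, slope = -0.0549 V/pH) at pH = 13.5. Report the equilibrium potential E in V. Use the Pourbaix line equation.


Apply the Pourbaix line equation: E = E0 + slope*pH
E = -0.034 + (-0.0549)*13.5 = -0.034 + (-0.74115) = -0.77515 V
Rounded to 4 decimal places: E = -0.7752 V

-0.7752 V


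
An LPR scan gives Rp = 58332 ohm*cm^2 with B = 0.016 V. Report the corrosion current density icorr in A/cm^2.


Apply the Stern-Geary relation: icorr = B / Rp
icorr = 0.016 / 58332 = 2.743×10^-7 A/cm^2

2.743×10^-7 A/cm^2


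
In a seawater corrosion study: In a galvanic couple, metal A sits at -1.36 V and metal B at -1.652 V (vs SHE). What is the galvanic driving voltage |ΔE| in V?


Driving voltage is the absolute potential difference.
|ΔE| = |-1.36 − (-1.652)| = 0.292 V

0.292 V


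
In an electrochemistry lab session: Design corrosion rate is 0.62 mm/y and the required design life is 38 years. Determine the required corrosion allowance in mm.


Corrosion allowance = CR × design life
CA = 0.62 * 38 = 23.56 mm

23.56 mm


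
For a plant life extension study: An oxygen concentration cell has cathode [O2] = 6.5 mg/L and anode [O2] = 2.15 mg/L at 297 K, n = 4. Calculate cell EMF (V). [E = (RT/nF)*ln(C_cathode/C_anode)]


Apply the Nernst concentration-cell relation: E = (RT/nF)*ln(C_cathode/C_anode)
RT/nF = 8.314*297/(4*96485) = 0.00639804 V
ln(6.5/2.15) = 1.10633
E = 0.00639804 * 1.10633 = 0.00708 V

0.00708 V


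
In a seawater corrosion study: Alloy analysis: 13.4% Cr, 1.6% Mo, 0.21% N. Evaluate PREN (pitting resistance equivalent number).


Apply the PREN formula: PREN = Cr + 3.3*Mo + 16*N
PREN = 13.4 + 3.3*1.6 + 16*0.21
PREN = 13.4 + 5.28 + 3.36 = 22.04

22.04


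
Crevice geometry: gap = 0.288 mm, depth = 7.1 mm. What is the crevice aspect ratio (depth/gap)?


Aspect ratio = depth / gap
Ratio = 7.1 / 0.288 = 24.7

24.7


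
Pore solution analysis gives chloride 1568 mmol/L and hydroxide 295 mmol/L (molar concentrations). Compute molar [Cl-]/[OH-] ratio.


Threshold parameter = [Cl-] / [OH-] (molar basis; both in mmol/L, so units cancel)
Ratio = 1568 / 295 = 5.32

5.32


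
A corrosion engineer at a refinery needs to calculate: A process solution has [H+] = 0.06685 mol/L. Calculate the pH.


pH = −log10[H+]
pH = −log10(0.06685) = 1.17

1.17


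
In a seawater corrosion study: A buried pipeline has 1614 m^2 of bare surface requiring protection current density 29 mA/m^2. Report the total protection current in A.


I = area * current density, then convert mA → A (÷1000)
I = 1614 * 29 / 1000 = 46.81 A

46.81 A


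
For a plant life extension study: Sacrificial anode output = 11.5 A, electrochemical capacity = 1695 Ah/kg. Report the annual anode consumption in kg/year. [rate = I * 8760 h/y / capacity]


Annual consumption = current * hours per year / capacity
Rate = 11.5 * 8760 / 1695 = 59.4 kg/year

59.4 kg/year


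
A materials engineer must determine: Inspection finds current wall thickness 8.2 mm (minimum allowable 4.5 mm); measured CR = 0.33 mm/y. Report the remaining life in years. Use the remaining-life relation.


Apply the remaining-life relation: RL = (t_current − t_min) / CR
RL = (8.2 − 4.5) / 0.33 = 3.7 / 0.33 = 11.2 years

11.2 years


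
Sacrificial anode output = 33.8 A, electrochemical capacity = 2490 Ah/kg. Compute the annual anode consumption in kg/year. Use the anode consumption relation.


Annual consumption = current * hours per year / capacity
Rate = 33.8 * 8760 / 2490 = 118.9 kg/year

118.9 kg/year


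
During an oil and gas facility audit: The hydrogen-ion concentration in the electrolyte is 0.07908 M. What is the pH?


pH = −log10[H+]
pH = −log10(0.07908) = 1.1

1.1


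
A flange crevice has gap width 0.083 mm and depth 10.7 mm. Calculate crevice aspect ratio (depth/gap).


Aspect ratio = depth / gap
Ratio = 10.7 / 0.083 = 128.9

128.9


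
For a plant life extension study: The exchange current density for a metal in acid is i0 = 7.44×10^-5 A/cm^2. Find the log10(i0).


i0 = 7.44×10^-5 A/cm^2
log10(i0) = -4.128

-4.128


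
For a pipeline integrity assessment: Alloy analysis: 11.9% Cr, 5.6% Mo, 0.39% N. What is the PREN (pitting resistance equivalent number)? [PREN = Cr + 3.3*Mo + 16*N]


Apply the PREN formula: PREN = Cr + 3.3*Mo + 16*N
PREN = 11.9 + 3.3*5.6 + 16*0.39
PREN = 11.9 + 18.48 + 6.24 = 36.62

36.62


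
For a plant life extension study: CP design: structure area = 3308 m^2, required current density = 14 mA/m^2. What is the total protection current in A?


I = area * current density, then convert mA → A (÷1000)
I = 3308 * 14 / 1000 = 46.31 A

46.31 A


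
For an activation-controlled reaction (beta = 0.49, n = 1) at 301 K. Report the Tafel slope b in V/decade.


Apply the Tafel slope relation: b = 2.303*R*T/(beta*n*F)
Numerator: 2.303 * 8.314 * 301 = 5763.29
Denominator: 0.49 * 1 * 96485 = 47277.65
b = 5763.29 / 47277.65 = 0.122 V/decade

0.122 V/decade


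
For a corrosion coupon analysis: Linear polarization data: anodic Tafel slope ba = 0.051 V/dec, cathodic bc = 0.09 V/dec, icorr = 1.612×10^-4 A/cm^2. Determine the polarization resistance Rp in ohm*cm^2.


Apply the Stern-Geary equation: Rp = ba*bc / (2.303*icorr*(ba+bc))
ba*bc = 0.051*0.09 = 0.00459
ba+bc = 0.141; 2.303*icorr*(ba+bc) = 2.303*1.612×10^-4*0.141 = 5.2345348×10^-5
Rp = 0.00459 / 5.2345348×10^-5 = 87.69 ohm*cm^2

87.69 ohm*cm^2


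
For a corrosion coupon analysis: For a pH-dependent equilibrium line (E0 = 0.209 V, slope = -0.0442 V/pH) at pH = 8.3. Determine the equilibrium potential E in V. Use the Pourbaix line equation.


Apply the Pourbaix line equation: E = E0 + slope*pH
E = 0.209 + (-0.0442)*8.3 = 0.209 + (-0.36686) = -0.15786 V
Rounded to 3 decimal places: E = -0.158 V

-0.158 V


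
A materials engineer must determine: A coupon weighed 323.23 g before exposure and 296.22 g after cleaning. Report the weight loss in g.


Weight loss = initial − final
WL = 323.23 − 296.22 = 27.01 g

27.01 g


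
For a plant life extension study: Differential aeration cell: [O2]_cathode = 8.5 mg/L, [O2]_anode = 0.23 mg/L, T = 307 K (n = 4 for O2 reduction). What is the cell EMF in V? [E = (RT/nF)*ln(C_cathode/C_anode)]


Apply the Nernst concentration-cell relation: E = (RT/nF)*ln(C_cathode/C_anode)
RT/nF = 8.314*307/(4*96485) = 0.00661346 V
ln(8.5/0.23) = 3.60974
E = 0.00661346 * 3.60974 = 0.02387 V

0.02387 V


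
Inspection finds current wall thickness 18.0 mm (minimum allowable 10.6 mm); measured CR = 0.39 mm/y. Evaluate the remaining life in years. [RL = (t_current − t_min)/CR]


Apply the remaining-life relation: RL = (t_current − t_min) / CR
RL = (18.0 − 10.6) / 0.39 = 7.4 / 0.39 = 19.0 years

19.0 years


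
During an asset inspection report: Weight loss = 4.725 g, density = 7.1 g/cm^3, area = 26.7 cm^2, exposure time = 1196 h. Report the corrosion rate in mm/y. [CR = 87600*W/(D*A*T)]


Apply the mm/y weight-loss relation: CR = 87600 * W / (D * A * T)
Numerator: 87600 * 4.725 = 413910.0
Denominator: 7.1 * 26.7 * 1196 = 226725.72
CR = 413910.0 / 226725.72 = 1.825598 mm/y

1.825598 mm/y


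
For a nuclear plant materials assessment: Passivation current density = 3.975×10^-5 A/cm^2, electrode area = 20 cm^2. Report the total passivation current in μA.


I = i_pass * A, then convert A → μA (×10^6)
I = 3.975×10^-5 * 20 * 10^6 = 795.0 μA

795.0 μA


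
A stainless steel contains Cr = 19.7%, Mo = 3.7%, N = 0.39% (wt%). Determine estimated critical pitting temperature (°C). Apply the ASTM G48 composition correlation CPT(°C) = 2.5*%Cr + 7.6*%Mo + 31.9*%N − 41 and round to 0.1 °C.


Apply the ASTM G48 empirical CPT estimate: CPT(°C) = 2.5*%Cr + 7.6*%Mo + 31.9*%N − 41
2.5*19.7 = 49.25; 7.6*3.7 = 28.12; 31.9*0.39 = 12.441
CPT = 49.25 + 28.12 + 12.441 − 41 = 48.811 °C
Rounded to 0.1 °C: CPT ≈ 48.8 °C

48.8 °C


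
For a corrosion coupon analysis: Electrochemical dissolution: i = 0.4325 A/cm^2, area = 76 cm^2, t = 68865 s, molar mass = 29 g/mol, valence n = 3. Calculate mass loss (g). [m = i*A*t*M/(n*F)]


Apply Faraday's law: m = i*A*t*M / (n*F)
Total charge passed Q = i*A*t = 0.4325*76*68865 = 2263592.55 C
m = Q*M/(n*F) = 2263592.55*29/(3*96485) = 226.7855 g

226.7855 g


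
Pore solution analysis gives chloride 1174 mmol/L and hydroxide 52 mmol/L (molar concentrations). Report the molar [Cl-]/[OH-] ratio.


Threshold parameter = [Cl-] / [OH-] (molar basis; both in mmol/L, so units cancel)
Ratio = 1174 / 52 = 22.58

22.58


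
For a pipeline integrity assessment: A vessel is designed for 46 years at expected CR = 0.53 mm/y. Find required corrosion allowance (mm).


Corrosion allowance = CR × design life
CA = 0.53 * 46 = 24.38 mm

24.38 mm


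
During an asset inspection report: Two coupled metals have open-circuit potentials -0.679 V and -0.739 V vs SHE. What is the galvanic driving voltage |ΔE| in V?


Driving voltage is the absolute potential difference.
|ΔE| = |-0.679 − (-0.739)| = 0.06 V

0.06 V


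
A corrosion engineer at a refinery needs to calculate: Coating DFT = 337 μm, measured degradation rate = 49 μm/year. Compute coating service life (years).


Service life = thickness / degradation rate
Life = 337 / 49 = 6.9 years

6.9 years


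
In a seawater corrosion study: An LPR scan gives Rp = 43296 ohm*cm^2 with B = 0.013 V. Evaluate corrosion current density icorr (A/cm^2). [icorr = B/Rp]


Apply the Stern-Geary relation: icorr = B / Rp
icorr = 0.013 / 43296 = 3.003×10^-7 A/cm^2

3.003×10^-7 A/cm^2


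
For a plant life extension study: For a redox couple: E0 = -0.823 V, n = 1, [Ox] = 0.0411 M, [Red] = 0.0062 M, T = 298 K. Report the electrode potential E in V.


Apply the Nernst equation: E = E0 + (RT/nF)*ln([Ox]/[Red])
Step 1: RT/nF = 8.314*298/(1*96485) = 0.02567831 V
Step 2: [Ox]/[Red] = 0.0411/0.0062 = 6.629032
Step 3: ln(6.629032) = 1.891459
Step 4: correction = 0.02567831 * 1.891459 = 0.049 V
E = -0.823 + 0.049 = -0.774 V

-0.774 V


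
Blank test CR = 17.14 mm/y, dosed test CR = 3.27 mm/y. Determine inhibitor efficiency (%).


Apply the inhibitor-efficiency definition: IE = (CR_blank − CR_inh)/CR_blank × 100
IE = (17.14 − 3.27) / 17.14 × 100
IE = 13.87 / 17.14 × 100 = 80.9 %

80.9 %


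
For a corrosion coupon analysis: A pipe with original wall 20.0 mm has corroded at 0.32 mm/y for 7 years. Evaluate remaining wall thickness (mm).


Remaining wall = original − CR × time
t = 20.0 − 0.32*7 = 20.0 − 2.24 = 17.76 mm

17.76 mm


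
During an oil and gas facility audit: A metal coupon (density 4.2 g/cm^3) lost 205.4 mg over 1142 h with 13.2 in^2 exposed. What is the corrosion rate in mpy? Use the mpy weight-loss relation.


Apply the mpy weight-loss relation: CR = 534 * W / (D * A * T)
Numerator: 534 * 205.4 = 109683.6
Denominator: 4.2 * 13.2 * 1142 = 63312.48
CR = 109683.6 / 63312.48 = 1.7324 mpy

1.7324 mpy


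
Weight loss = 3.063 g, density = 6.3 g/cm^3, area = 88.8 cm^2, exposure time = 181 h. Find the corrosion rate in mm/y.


Apply the mm/y weight-loss relation: CR = 87600 * W / (D * A * T)
Numerator: 87600 * 3.063 = 268318.8
Denominator: 6.3 * 88.8 * 181 = 101258.64
CR = 268318.8 / 101258.64 = 2.649836 mm/y

2.649836 mm/y


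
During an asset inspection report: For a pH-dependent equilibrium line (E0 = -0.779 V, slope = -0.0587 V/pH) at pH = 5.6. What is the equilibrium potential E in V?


Apply the Pourbaix line equation: E = E0 + slope*pH
E = -0.779 + (-0.0587)*5.6 = -0.779 + (-0.32872) = -1.10772 V
Rounded to 4 decimal places: E = -1.1077 V

-1.1077 V


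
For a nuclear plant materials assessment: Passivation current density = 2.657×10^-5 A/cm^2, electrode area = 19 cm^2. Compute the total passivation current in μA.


I = i_pass * A, then convert A → μA (×10^6)
I = 2.657×10^-5 * 19 * 10^6 = 504.83 μA

504.83 μA


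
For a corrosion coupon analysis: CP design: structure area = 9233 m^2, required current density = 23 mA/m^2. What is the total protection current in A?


I = area * current density, then convert mA → A (÷1000)
I = 9233 * 23 / 1000 = 212.36 A

212.36 A


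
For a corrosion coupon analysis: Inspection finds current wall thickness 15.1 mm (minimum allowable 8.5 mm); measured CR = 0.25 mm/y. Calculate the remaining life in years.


Apply the remaining-life relation: RL = (t_current − t_min) / CR
RL = (15.1 − 8.5) / 0.25 = 6.6 / 0.25 = 26.4 years

26.4 years


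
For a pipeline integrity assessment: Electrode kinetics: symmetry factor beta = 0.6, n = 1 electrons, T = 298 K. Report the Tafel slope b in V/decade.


Apply the Tafel slope relation: b = 2.303*R*T/(beta*n*F)
Numerator: 2.303 * 8.314 * 298 = 5705.85
Denominator: 0.6 * 1 * 96485 = 57891.0
b = 5705.85 / 57891.0 = 0.0986 V/decade

0.0986 V/decade


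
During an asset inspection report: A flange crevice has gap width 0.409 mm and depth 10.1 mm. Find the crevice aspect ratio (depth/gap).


Aspect ratio = depth / gap
Ratio = 10.1 / 0.409 = 24.7

24.7


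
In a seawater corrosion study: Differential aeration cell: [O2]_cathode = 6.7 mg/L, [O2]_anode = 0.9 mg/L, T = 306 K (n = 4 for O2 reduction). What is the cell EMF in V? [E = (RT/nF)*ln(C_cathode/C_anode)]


Apply the Nernst concentration-cell relation: E = (RT/nF)*ln(C_cathode/C_anode)
RT/nF = 8.314*306/(4*96485) = 0.00659192 V
ln(6.7/0.9) = 2.00747
E = 0.00659192 * 2.00747 = 0.01323 V

0.01323 V


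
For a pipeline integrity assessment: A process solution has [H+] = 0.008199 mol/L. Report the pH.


pH = −log10[H+]
pH = −log10(0.008199) = 2.09

2.09


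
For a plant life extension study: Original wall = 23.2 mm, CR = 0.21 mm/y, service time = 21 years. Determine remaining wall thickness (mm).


Remaining wall = original − CR × time
t = 23.2 − 0.21*21 = 23.2 − 4.41 = 18.79 mm

18.79 mm


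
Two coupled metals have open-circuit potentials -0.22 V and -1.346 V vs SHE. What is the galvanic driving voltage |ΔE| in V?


Driving voltage is the absolute potential difference.
|ΔE| = |-0.22 − (-1.346)| = 1.126 V

1.126 V


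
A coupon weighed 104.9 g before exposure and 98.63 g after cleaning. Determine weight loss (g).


Weight loss = initial − final
WL = 104.9 − 98.63 = 6.27 g

6.27 g


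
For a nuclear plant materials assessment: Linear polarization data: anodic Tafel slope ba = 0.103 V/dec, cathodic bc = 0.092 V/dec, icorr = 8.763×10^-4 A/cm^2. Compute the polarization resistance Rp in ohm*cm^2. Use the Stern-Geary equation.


Apply the Stern-Geary equation: Rp = ba*bc / (2.303*icorr*(ba+bc))
ba*bc = 0.103*0.092 = 0.009476
ba+bc = 0.195; 2.303*icorr*(ba+bc) = 2.303*8.763×10^-4*0.195 = 3.9353319×10^-4
Rp = 0.009476 / 3.9353319×10^-4 = 24.1 ohm*cm^2

24.1 ohm*cm^2


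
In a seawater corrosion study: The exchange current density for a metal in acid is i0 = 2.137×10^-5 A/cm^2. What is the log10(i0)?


i0 = 2.137×10^-5 A/cm^2
log10(i0) = -4.67

-4.67


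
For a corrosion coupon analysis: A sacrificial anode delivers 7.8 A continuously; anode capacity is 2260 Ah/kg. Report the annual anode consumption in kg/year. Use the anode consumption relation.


Annual consumption = current * hours per year / capacity
Rate = 7.8 * 8760 / 2260 = 30.2 kg/year

30.2 kg/year


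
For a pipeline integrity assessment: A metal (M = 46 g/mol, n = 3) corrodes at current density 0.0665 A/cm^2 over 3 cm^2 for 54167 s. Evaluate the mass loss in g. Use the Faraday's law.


Apply Faraday's law: m = i*A*t*M / (n*F)
Total charge passed Q = i*A*t = 0.0665*3*54167 = 10806.3165 C
m = Q*M/(n*F) = 10806.3165*46/(3*96485) = 1.7173 g

1.7173 g


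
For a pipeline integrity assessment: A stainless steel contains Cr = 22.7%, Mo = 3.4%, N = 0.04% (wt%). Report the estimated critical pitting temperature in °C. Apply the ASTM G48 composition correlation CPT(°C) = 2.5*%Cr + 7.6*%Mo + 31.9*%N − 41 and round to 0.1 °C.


Apply the ASTM G48 empirical CPT estimate: CPT(°C) = 2.5*%Cr + 7.6*%Mo + 31.9*%N − 41
2.5*22.7 = 56.75; 7.6*3.4 = 25.84; 31.9*0.04 = 1.276
CPT = 56.75 + 25.84 + 1.276 − 41 = 42.866 °C
Rounded to 0.1 °C: CPT ≈ 42.9 °C

42.9 °C


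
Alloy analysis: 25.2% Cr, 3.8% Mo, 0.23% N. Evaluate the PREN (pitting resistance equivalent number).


Apply the PREN formula: PREN = Cr + 3.3*Mo + 16*N
PREN = 25.2 + 3.3*3.8 + 16*0.23
PREN = 25.2 + 12.54 + 3.68 = 41.42

41.42


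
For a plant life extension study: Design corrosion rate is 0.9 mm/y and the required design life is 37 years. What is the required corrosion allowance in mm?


Corrosion allowance = CR × design life
CA = 0.9 * 37 = 33.3 mm

33.3 mm


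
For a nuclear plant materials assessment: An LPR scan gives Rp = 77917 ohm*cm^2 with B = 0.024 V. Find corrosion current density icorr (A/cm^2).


Apply the Stern-Geary relation: icorr = B / Rp
icorr = 0.024 / 77917 = 3.08×10^-7 A/cm^2

3.08×10^-7 A/cm^2


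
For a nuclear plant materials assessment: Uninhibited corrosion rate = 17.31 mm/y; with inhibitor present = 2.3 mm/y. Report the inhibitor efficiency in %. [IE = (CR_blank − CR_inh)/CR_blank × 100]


Apply the inhibitor-efficiency definition: IE = (CR_blank − CR_inh)/CR_blank × 100
IE = (17.31 − 2.3) / 17.31 × 100
IE = 15.01 / 17.31 × 100 = 86.7 %

86.7 %


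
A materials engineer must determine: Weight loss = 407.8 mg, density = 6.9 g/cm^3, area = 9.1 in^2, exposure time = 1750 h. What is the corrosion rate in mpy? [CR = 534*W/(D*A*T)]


Apply the mpy weight-loss relation: CR = 534 * W / (D * A * T)
Numerator: 534 * 407.8 = 217765.2
Denominator: 6.9 * 9.1 * 1750 = 109882.5
CR = 217765.2 / 109882.5 = 1.9818 mpy

1.9818 mpy


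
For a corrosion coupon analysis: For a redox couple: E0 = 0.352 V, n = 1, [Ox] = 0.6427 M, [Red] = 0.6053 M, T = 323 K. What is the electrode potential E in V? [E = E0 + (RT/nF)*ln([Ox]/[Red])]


Apply the Nernst equation: E = E0 + (RT/nF)*ln([Ox]/[Red])
Step 1: RT/nF = 8.314*323/(1*96485) = 0.02783253 V
Step 2: [Ox]/[Red] = 0.6427/0.6053 = 1.061788
Step 3: ln(1.061788) = 0.059954
Step 4: correction = 0.02783253 * 0.059954 = 0.0017 V
E = 0.352 + 0.0017 = 0.3537 V

0.3537 V


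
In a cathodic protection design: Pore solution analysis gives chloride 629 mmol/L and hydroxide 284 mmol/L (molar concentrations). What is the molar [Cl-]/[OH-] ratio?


Threshold parameter = [Cl-] / [OH-] (molar basis; both in mmol/L, so units cancel)
Ratio = 629 / 284 = 2.21

2.21


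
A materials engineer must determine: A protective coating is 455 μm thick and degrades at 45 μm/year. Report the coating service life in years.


Service life = thickness / degradation rate
Life = 455 / 45 = 10.1 years

10.1 years


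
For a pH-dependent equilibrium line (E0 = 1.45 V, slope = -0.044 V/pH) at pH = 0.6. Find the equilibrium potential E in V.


Apply the Pourbaix line equation: E = E0 + slope*pH
E = 1.45 + (-0.044)*0.6 = 1.45 + (-0.0264) = 1.4236 V
Rounded to 4 decimal places: E = 1.4236 V

1.4236 V


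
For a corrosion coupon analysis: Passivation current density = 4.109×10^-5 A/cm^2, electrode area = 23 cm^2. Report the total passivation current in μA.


I = i_pass * A, then convert A → μA (×10^6)
I = 4.109×10^-5 * 23 * 10^6 = 945.07 μA

945.07 μA


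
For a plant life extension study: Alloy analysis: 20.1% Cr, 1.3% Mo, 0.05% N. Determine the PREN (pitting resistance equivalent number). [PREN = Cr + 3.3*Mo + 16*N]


Apply the PREN formula: PREN = Cr + 3.3*Mo + 16*N
PREN = 20.1 + 3.3*1.3 + 16*0.05
PREN = 20.1 + 4.29 + 0.8 = 25.19

25.19


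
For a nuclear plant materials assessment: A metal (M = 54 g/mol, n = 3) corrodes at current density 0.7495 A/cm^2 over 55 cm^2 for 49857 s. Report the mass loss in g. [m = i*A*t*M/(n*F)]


Apply Faraday's law: m = i*A*t*M / (n*F)
Total charge passed Q = i*A*t = 0.7495*55*49857 = 2055230.1825 C
m = Q*M/(n*F) = 2055230.1825*54/(3*96485) = 383.4186 g

383.4186 g


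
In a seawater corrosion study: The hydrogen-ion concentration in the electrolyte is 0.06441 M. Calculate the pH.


pH = −log10[H+]
pH = −log10(0.06441) = 1.19

1.19


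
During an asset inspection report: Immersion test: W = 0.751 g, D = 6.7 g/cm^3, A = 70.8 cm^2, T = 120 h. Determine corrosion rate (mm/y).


Apply the mm/y weight-loss relation: CR = 87600 * W / (D * A * T)
Numerator: 87600 * 0.751 = 65787.6
Denominator: 6.7 * 70.8 * 120 = 56923.2
CR = 65787.6 / 56923.2 = 1.15573 mm/y

1.15573 mm/y


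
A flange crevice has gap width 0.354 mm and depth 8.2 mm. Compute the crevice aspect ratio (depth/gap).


Aspect ratio = depth / gap
Ratio = 8.2 / 0.354 = 23.2

23.2


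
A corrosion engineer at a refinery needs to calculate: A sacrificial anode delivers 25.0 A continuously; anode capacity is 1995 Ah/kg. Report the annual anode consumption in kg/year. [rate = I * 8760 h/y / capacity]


Annual consumption = current * hours per year / capacity
Rate = 25.0 * 8760 / 1995 = 109.8 kg/year

109.8 kg/year


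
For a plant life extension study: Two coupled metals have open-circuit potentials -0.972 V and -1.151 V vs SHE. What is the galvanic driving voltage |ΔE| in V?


Driving voltage is the absolute potential difference.
|ΔE| = |-0.972 − (-1.151)| = 0.179 V

0.179 V


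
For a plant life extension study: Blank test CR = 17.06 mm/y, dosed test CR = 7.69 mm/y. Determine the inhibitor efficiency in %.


Apply the inhibitor-efficiency definition: IE = (CR_blank − CR_inh)/CR_blank × 100
IE = (17.06 − 7.69) / 17.06 × 100
IE = 9.37 / 17.06 × 100 = 54.9 %

54.9 %


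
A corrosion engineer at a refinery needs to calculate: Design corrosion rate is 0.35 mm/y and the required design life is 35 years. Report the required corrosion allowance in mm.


Corrosion allowance = CR × design life
CA = 0.35 * 35 = 12.25 mm

12.25 mm
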